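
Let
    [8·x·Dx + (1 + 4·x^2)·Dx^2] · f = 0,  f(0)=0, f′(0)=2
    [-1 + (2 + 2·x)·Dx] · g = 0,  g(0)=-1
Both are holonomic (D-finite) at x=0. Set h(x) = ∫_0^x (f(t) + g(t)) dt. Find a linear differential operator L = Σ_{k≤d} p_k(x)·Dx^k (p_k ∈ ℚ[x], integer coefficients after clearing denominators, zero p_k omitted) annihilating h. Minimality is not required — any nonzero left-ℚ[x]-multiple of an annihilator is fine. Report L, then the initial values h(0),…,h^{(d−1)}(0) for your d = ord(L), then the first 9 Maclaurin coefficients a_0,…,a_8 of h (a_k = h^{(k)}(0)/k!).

L = (-16 - 40·x + 192·x^2 + 96·x^3)·Dx^2 + (-35 - 64·x + 328·x^2 + 768·x^3 + 336·x^4)·Dx^3 + (-2 + 30·x + 48·x^2 + 144·x^3 + 224·x^4 + 96·x^5)·Dx^4  (order 4).
h: a_k = 0, -1, 3/4, 1/24, -131/192, 1/128, 2719/2560, 3/1024, -262375/114688, …
ICs: h(0) = 0, h′(0) = -1, h′′(0) = 3/2, h′′′(0) = 1/4.

f: a_k = 0, 2, 0, -8/3, 0, 32/5, 0, -128/7, 0, …
g: a_k = -1, -1/2, 1/8, -1/16, 5/128, -7/256, 21/1024, -33/2048, 429/32768, …
Sum ⇒ L₀ = lclm(L_f,L_g) in ℚ(x)⟨Dx⟩.
Integrate: L := L₀·Dx.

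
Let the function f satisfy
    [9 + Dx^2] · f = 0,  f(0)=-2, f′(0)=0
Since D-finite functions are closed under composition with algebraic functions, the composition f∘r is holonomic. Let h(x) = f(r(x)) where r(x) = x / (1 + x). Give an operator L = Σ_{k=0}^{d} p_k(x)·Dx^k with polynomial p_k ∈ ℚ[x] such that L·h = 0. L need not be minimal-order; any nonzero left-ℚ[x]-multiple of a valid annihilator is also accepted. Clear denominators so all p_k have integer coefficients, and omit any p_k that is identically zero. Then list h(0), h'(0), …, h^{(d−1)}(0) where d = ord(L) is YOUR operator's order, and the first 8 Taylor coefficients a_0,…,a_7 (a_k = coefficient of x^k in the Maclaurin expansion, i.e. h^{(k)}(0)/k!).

L = 9 + (2 + 6·x + 6·x^2 + 2·x^3)·Dx + (1 + 4·x + 6·x^2 + 4·x^3 + x^4)·Dx^2  (order 2).
h: a_k = -2, 0, 9, -18, 81/4, -9, -819/40, 1377/20, …
ICs: h(0) = -2, h′(0) = 0.

f: a_k = -2, 0, 9, 0, -27/4, 0, 81/40, 0, …
Change of var in L_f (x↦r) gives L₀.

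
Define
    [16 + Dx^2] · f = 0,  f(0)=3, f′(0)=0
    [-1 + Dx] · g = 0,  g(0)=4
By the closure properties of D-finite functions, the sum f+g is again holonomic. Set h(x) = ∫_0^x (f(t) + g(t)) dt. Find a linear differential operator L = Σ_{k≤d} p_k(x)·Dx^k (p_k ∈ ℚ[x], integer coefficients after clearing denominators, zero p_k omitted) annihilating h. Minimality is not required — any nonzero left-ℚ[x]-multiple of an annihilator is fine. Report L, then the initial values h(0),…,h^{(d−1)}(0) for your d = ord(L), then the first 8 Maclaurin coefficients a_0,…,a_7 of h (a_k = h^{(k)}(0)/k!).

f: a_k = 3, 0, -24, 0, 32, 0, -256/15, 0, …
g: a_k = 4, 4, 2, 2/3, 1/6, 1/30, 1/180, 1/1260, …
Sum ⇒ L₀ = lclm(L_f,L_g) in ℚ(x)⟨Dx⟩.
h=∫h₀ ⇒ L = L₀·Dx.
L = -16·Dx + 16·Dx^2 - Dx^3 + Dx^4  (order 4).
h: a_k = 0, 7, 2, -22/3, 1/6, 193/30, 1/180, -3071/1260, …
ICs: h(0) = 0, h′(0) = 7, h′′(0) = 4, h′′′(0) = -44.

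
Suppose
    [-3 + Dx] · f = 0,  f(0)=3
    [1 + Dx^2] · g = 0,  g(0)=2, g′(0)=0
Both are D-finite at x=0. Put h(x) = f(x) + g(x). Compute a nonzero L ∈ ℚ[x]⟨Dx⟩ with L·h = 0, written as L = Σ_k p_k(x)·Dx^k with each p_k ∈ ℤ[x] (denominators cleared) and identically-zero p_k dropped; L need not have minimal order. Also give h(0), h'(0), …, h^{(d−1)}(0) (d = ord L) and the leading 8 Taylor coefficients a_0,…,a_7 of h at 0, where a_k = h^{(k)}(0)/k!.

L = -3 + Dx - 3·Dx^2 + Dx^3  (order 3).
h: a_k = 5, 9, 25/2, 27/2, 245/24, 243/40, 437/144, 729/560, …
ICs: h(0) = 5, h′(0) = 9, h′′(0) = 25.

f: a_k = 3, 9, 27/2, 27/2, 81/8, 243/40, 243/80, 729/560, …
g: a_k = 2, 0, -1, 0, 1/12, 0, -1/360, 0, …
Sum ⇒ L₀ = lclm(L_f,L_g) in ℚ(x)⟨Dx⟩.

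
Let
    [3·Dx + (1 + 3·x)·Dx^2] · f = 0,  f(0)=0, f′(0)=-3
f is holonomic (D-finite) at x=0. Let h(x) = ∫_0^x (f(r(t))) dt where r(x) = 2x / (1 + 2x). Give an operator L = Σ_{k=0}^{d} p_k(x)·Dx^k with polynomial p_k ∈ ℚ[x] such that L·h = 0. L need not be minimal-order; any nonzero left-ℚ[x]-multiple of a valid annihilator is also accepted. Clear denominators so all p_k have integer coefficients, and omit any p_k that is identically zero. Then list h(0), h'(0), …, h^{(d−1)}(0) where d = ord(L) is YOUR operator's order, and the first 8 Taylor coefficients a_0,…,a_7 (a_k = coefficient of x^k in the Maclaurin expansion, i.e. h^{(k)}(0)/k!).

L = (10 + 32·x)·Dx^2 + (1 + 10·x + 16·x^2)·Dx^3  (order 3).
h: a_k = 0, 0, -3, 10, -42, 204, -5456/5, 6240, …
ICs: h(0) = 0, h′(0) = 0, h′′(0) = -6.

f: a_k = 0, -3, 9/2, -9, 81/4, -243/5, 243/2, -2187/7, …
f∘r: x↦r, Dx↦Dx/r' in L_f ⇒ L₀.
∫: right-multiply L₀ by Dx.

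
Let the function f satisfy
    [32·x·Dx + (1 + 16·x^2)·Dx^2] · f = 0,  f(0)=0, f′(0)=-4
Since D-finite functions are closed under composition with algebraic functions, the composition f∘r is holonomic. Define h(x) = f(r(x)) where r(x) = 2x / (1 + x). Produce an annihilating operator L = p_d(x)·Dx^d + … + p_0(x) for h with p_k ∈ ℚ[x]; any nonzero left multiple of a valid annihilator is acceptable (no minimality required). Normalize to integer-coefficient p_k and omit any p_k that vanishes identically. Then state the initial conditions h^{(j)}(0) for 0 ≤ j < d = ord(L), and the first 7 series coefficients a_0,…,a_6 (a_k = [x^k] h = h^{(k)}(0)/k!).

f: a_k = 0, -4, 0, 64/3, 0, -1024/5, 0, …
f∘r: x↦r, Dx↦Dx/r' in L_f ⇒ L₀.
L = (2 + 130·x)·Dx + (1 + 2·x + 65·x^2)·Dx^2  (order 2).
h: a_k = 0, -8, 8, 488/3, -504, -27688/5, 93208/3, …
ICs: h(0) = 0, h′(0) = -8.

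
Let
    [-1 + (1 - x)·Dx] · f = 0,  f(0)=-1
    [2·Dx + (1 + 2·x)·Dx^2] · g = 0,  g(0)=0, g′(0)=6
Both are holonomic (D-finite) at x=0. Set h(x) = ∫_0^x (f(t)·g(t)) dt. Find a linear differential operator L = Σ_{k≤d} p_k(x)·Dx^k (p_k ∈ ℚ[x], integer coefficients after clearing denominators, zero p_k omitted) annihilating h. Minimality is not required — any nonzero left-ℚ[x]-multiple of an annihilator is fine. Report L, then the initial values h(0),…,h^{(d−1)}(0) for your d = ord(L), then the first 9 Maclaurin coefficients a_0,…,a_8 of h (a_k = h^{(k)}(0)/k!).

f: a_k = -1, -1, -1, -1, -1, -1, -1, -1, -1, …
g: a_k = 0, 6, -6, 8, -12, 96/5, -32, 384/7, -96, …
f·g: L₀ = L_f ⊗_s L_g, ord ≤ 1·2.
h=∫h₀ ⇒ L = L₀·Dx.
L = 2·Dx + 6·x·Dx^2 + (-1 - x + 2·x^2)·Dx^3  (order 3).
h: a_k = 0, 0, -3, 0, -2, 4/5, -38/15, 12/5, -333/70, …
ICs: h(0) = 0, h′(0) = 0, h′′(0) = -6.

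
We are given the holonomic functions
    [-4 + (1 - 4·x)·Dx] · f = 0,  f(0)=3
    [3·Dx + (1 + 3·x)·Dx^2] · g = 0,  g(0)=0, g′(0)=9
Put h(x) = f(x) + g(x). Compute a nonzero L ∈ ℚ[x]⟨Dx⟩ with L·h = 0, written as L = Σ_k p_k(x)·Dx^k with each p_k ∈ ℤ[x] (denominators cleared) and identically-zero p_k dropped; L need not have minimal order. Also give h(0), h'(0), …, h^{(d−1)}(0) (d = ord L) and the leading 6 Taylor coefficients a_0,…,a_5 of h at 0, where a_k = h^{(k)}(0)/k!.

f: a_k = 3, 12, 48, 192, 768, 3072, …
g: a_k = 0, 9, -27/2, 27, -243/4, 729/5, …
h₀=f+g: left-lcm gives L₀, ord ≤ 3.
L = (432 + 288·x)·Dx + (78 + 720·x + 576·x^2)·Dx^2 + (-11 - x + 144·x^2 + 144·x^3)·Dx^3  (order 3).
h: a_k = 3, 21, 69/2, 219, 2829/4, 16089/5, …
ICs: h(0) = 3, h′(0) = 21, h′′(0) = 69.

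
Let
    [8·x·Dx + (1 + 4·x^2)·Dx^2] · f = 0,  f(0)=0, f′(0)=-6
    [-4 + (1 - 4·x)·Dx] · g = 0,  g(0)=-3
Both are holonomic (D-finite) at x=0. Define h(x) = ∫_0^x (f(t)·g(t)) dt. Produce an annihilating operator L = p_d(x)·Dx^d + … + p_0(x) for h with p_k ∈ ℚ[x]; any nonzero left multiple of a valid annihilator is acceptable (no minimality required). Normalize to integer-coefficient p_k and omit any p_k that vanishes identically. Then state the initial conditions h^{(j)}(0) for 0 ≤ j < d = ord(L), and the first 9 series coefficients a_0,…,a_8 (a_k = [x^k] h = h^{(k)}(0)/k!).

f: a_k = 0, -6, 0, 8, 0, -96/5, 0, 384/7, 0, …
g: a_k = -3, -12, -48, -192, -768, -3072, -12288, -49152, -196608, …
h₀=f·g: eliminate ⇒ L₀, order ≤ 2·1.
h=∫h₀ ⇒ L = L₀·Dx.
L = 32·x·Dx + (8 - 8·x + 64·x^2)·Dx^2 + (-1 + 4·x - 4·x^2 + 16·x^3)·Dx^3  (order 3).
h: a_k = 0, 0, 9, 24, 66, 1056/5, 3568/5, 85632/35, 298992/35, …
ICs: h(0) = 0, h′(0) = 0, h′′(0) = 18.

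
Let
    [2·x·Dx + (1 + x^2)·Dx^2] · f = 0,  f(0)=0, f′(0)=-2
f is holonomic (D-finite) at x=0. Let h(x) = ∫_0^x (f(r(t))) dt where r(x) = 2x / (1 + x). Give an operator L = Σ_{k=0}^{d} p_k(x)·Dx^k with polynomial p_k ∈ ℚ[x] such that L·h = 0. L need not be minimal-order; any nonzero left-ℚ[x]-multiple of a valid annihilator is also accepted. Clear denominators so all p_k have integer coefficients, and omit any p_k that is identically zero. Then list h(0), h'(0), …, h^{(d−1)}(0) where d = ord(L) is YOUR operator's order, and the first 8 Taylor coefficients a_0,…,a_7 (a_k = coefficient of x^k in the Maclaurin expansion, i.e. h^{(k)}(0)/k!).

L = (2 + 10·x)·Dx^2 + (1 + 2·x + 5·x^2)·Dx^3  (order 3).
h: a_k = 0, 0, -2, 4/3, 1/3, -12/5, 38/15, 44/21, …
ICs: h(0) = 0, h′(0) = 0, h′′(0) = -4.

f: a_k = 0, -2, 0, 2/3, 0, -2/5, 0, 2/7, …
h₀=f(r): pull back L_f along r ⇒ L₀.
∫: right-multiply L₀ by Dx.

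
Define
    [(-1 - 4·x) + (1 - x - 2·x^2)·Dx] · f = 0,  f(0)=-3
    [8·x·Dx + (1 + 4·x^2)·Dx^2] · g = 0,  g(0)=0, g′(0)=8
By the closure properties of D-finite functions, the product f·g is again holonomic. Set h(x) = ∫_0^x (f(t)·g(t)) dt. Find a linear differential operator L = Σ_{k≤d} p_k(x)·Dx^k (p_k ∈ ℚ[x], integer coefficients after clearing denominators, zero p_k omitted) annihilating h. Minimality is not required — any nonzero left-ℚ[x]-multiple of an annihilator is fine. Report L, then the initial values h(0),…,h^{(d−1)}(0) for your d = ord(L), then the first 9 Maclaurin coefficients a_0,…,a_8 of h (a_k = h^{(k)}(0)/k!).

L = (4 + 8·x + 48·x^2)·Dx + (2 + 16·x^2 + 48·x^3)·Dx^2 + (-1 + x - 2·x^2 + 4·x^3 + 8·x^4)·Dx^3  (order 3).
h: a_k = 0, 0, -12, -8, -10, -88/5, -204/5, -2104/35, -3023/35, …
ICs: h(0) = 0, h′(0) = 0, h′′(0) = -24.

f: a_k = -3, -3, -9, -15, -33, -63, -129, -255, -513, …
g: a_k = 0, 8, 0, -32/3, 0, 128/5, 0, -512/7, 0, …
Sym-product of L_f,L_g gives L₀ (≤ ord 2).
∫: right-multiply L₀ by Dx.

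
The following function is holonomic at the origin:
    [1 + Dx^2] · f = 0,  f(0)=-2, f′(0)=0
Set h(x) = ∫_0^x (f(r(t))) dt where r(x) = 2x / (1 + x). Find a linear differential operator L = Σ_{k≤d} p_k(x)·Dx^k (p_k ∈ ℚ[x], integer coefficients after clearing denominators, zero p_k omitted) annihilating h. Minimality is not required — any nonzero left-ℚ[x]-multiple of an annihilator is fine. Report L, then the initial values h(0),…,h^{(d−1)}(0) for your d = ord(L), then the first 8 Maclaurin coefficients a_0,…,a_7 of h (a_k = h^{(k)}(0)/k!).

L = 4·Dx + (2 + 6·x + 6·x^2 + 2·x^3)·Dx^2 + (1 + 4·x + 6·x^2 + 4·x^3 + x^4)·Dx^3  (order 3).
h: a_k = 0, -2, 0, 4/3, -2, 32/15, -16/9, 44/45, …
ICs: h(0) = 0, h′(0) = -2, h′′(0) = 0.

f: a_k = -2, 0, 1, 0, -1/12, 0, 1/360, 0, …
h₀=f(r): pull back L_f along r ⇒ L₀.
h=∫h₀ ⇒ L = L₀·Dx.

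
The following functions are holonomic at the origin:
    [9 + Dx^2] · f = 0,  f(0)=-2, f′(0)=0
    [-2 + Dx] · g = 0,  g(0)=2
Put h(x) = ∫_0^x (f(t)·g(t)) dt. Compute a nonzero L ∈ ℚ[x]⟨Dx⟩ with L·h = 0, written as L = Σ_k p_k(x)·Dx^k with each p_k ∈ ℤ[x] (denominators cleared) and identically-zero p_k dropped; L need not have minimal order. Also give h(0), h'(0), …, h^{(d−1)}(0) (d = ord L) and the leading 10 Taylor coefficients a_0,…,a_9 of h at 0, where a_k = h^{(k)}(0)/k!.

L = 13·Dx - 4·Dx^2 + Dx^3  (order 3).
h: a_k = 0, -4, -4, 10/3, 23/3, 119/30, -61/90, -407/252, -3277/5040, 239/90720, …
ICs: h(0) = 0, h′(0) = -4, h′′(0) = -8.

f: a_k = -2, 0, 9, 0, -27/4, 0, 81/40, 0, -729/2240, 0, …
g: a_k = 2, 4, 4, 8/3, 4/3, 8/15, 8/45, 16/315, 4/315, 8/2835, …
Sym-product of L_f,L_g gives L₀ (≤ ord 2).
h=∫h₀ ⇒ L = L₀·Dx.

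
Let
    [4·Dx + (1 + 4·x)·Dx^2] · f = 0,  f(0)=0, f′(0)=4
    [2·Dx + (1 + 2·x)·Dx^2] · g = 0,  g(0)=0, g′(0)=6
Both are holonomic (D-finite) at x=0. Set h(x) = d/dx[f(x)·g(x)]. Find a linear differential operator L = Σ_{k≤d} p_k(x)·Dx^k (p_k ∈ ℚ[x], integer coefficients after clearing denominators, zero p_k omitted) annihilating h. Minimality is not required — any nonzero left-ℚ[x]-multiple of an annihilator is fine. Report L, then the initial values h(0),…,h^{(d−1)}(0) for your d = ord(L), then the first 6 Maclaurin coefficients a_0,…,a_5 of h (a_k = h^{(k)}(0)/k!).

f: a_k = 0, 4, -8, 64/3, -64, 1024/5, …
g: a_k = 0, 6, -6, 8, -12, 96/5, …
Product ⇒ symmetric product L₀, ord ≤ 4.
h₀' ⇒ L via d/dx closure of L₀.
L = (160 + 768·x + 1024·x^2) + (264 + 2144·x + 5760·x^2 + 5120·x^3)·Dx + (64 + 720·x + 2976·x^2 + 5376·x^3 + 3584·x^4)·Dx^2 + (3 + 44·x + 252·x^2 + 704·x^3 + 960·x^4 + 512·x^5)·Dx^3  (order 3).
h: a_k = 0, 48, -216, 832, -3120, 58688/5, …
ICs: h(0) = 0, h′(0) = 48, h′′(0) = -432.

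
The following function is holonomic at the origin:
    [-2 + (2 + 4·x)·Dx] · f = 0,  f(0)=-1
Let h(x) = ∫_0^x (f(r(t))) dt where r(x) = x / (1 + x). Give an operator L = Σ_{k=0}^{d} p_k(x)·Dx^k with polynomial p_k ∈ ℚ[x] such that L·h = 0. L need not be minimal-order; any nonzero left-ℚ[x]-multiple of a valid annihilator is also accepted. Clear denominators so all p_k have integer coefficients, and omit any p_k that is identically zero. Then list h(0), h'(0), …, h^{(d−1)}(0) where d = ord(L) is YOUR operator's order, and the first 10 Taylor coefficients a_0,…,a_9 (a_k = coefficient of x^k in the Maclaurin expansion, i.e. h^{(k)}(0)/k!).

L = -Dx + (1 + 4·x + 3·x^2)·Dx^2  (order 2).
h: a_k = 0, -1, -1/2, 1/2, -5/8, 37/40, -25/16, 327/112, -753/128, 1605/128, …
ICs: h(0) = 0, h′(0) = -1.

f: a_k = -1, -1, 1/2, -1/2, 5/8, -7/8, 21/16, -33/16, 429/128, -715/128, …
Change of var in L_f (x↦r) gives L₀.
∫: right-multiply L₀ by Dx.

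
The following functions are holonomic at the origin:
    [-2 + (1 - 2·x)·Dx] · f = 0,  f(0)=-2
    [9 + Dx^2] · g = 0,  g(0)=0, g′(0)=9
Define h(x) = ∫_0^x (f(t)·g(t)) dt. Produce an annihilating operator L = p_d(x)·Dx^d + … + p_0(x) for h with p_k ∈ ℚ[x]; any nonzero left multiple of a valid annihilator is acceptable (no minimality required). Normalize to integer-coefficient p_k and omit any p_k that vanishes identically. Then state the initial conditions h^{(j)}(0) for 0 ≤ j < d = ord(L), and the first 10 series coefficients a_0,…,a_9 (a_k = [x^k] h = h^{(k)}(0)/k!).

f: a_k = -2, -4, -8, -16, -32, -64, -128, -256, -512, -1024, …
g: a_k = 0, 9, 0, -27/2, 0, 243/40, 0, -729/560, 0, 729/4480, …
Sym-product of L_f,L_g gives L₀ (≤ ord 2).
h=∫h₀ ⇒ L = L₀·Dx.
L = (-9 + 18·x)·Dx + 4·Dx^2 + (-1 + 2·x)·Dx^3  (order 3).
h: a_k = 0, 0, -9, -12, -45/4, -18, -1281/40, -549/10, -214479/2240, -23831/140, …
ICs: h(0) = 0, h′(0) = 0, h′′(0) = -18.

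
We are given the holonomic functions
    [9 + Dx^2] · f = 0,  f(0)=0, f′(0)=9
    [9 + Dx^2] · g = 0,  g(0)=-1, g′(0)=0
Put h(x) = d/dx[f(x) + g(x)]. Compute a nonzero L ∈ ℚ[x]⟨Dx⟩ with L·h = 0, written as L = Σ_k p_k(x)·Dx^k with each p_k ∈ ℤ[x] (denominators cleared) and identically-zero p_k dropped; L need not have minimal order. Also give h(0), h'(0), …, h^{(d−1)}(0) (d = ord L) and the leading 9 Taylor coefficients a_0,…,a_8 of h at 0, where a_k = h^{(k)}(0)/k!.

f: a_k = 0, 9, 0, -27/2, 0, 243/40, 0, -729/560, 0, …
g: a_k = -1, 0, 9/2, 0, -27/8, 0, 81/80, 0, -729/4480, …
f+g: L₀ = lclm(L_f,L_g), ord ≤ 2+2.
h₀' ⇒ L via d/dx closure of L₀.
L = 9 + Dx^2  (order 2).
h: a_k = 9, 9, -81/2, -27/2, 243/8, 243/40, -729/80, -729/560, 6561/4480, …
ICs: h(0) = 9, h′(0) = 9.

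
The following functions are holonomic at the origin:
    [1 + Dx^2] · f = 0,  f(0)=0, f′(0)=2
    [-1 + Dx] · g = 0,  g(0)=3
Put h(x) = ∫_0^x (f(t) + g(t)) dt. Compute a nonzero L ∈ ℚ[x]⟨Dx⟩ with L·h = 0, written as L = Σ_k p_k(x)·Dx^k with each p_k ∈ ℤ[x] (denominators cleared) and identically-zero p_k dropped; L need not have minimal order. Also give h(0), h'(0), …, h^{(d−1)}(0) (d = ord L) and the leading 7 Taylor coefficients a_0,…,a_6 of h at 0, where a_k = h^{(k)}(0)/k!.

L = -Dx + Dx^2 - Dx^3 + Dx^4  (order 4).
h: a_k = 0, 3, 5/2, 1/2, 1/24, 1/40, 1/144, …
ICs: h(0) = 0, h′(0) = 3, h′′(0) = 5, h′′′(0) = 3.

f: a_k = 0, 2, 0, -1/3, 0, 1/60, 0, …
g: a_k = 3, 3, 3/2, 1/2, 1/8, 1/40, 1/240, …
f+g: L₀ = lclm(L_f,L_g), ord ≤ 2+1.
Integrate: L := L₀·Dx.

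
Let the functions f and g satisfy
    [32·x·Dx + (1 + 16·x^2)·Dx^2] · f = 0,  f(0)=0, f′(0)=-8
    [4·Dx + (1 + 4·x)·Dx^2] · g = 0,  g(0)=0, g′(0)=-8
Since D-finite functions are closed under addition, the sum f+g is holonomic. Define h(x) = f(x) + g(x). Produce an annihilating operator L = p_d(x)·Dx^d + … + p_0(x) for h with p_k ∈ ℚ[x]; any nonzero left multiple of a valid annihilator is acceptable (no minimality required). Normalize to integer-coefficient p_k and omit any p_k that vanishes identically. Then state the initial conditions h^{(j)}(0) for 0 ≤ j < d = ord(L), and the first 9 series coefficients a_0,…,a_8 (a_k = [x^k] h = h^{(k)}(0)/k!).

f: a_k = 0, -8, 0, 128/3, 0, -2048/5, 0, 32768/7, 0, …
g: a_k = 0, -8, 16, -128/3, 128, -2048/5, 4096/3, -32768/7, 16384, …
Weyl lclm of L_f,L_g ⇒ L₀ (ord ≤ 4).
L = (-32 - 384·x + 1536·x^2 + 2048·x^3)·Dx + (-16 - 64·x + 3072·x^3 + 4096·x^4)·Dx^2 + (-1 + 4·x + 32·x^2 + 128·x^3 + 768·x^4 + 1024·x^5)·Dx^3  (order 3).
h: a_k = 0, -16, 16, 0, 128, -4096/5, 4096/3, 0, 16384, …
ICs: h(0) = 0, h′(0) = -16, h′′(0) = 32.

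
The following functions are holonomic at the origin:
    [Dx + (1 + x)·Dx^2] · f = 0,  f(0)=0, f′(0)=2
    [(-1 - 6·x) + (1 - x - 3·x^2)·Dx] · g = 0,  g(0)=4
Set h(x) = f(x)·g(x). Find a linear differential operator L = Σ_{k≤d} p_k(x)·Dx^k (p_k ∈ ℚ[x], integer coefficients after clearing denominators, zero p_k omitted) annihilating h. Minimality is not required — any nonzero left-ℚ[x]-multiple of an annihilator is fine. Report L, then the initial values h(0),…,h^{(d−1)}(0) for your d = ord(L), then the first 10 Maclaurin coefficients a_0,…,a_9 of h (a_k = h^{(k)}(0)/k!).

L = (7 + 12·x) + (1 + 15·x + 15·x^2)·Dx + (-1 + 4·x^2 + 3·x^3)·Dx^2  (order 2).
h: a_k = 0, 8, 4, 92/3, 122/3, 2014/15, 3824/15, 69182/105, 149381/105, 1071061/315, …
ICs: h(0) = 0, h′(0) = 8.

f: a_k = 0, 2, -1, 2/3, -1/2, 2/5, -1/3, 2/7, -1/4, 2/9, …
g: a_k = 4, 4, 16, 28, 76, 160, 388, 868, 2032, 4636, …
f·g: L₀ = L_f ⊗_s L_g, ord ≤ 2·1.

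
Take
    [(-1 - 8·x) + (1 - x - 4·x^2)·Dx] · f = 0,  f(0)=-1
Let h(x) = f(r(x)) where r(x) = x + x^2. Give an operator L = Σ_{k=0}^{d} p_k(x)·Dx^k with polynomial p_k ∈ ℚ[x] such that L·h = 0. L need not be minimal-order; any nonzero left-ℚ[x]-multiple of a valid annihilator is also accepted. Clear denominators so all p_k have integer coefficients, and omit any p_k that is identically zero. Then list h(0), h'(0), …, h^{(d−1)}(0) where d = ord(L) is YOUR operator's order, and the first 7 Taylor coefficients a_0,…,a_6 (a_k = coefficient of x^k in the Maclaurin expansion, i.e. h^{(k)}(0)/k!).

f: a_k = -1, -1, -5, -9, -29, -65, -181, …
h₀=f(r): pull back L_f along r ⇒ L₀.
L = (1 + 10·x + 24·x^2 + 16·x^3) + (-1 + x + 5·x^2 + 8·x^3 + 4·x^4)·Dx  (order 1).
h: a_k = -1, -1, -6, -19, -61, -208, -689, …
ICs: h(0) = -1.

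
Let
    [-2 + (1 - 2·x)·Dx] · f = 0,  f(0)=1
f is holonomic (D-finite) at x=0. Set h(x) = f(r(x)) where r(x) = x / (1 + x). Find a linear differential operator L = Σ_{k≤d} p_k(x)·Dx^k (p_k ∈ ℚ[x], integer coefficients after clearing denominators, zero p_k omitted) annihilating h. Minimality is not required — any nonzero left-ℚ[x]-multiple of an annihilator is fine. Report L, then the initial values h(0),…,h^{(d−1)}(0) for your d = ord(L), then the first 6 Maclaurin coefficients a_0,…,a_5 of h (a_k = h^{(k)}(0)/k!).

L = 2 + (-1 + x^2)·Dx  (order 1).
h: a_k = 1, 2, 2, 2, 2, 2, …
ICs: h(0) = 1.

f: a_k = 1, 2, 4, 8, 16, 32, …
h₀=f(r): pull back L_f along r ⇒ L₀.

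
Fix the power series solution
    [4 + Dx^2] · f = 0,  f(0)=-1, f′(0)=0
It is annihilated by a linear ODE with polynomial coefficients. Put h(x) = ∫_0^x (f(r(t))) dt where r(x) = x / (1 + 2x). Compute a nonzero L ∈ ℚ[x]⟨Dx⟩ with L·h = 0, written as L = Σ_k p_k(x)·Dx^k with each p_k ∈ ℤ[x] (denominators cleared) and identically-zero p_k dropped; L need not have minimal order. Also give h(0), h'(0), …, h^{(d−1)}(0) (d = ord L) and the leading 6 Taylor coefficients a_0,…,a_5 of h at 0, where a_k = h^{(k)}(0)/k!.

f: a_k = -1, 0, 2, 0, -2/3, 0, …
L₀ from L_f via x↦r, Dx↦r'^{-1}Dx.
h=∫h₀ ⇒ L = L₀·Dx.
L = 4·Dx + (4 + 24·x + 48·x^2 + 32·x^3)·Dx^2 + (1 + 8·x + 24·x^2 + 32·x^3 + 16·x^4)·Dx^3  (order 3).
h: a_k = 0, -1, 0, 2/3, -2, 14/3, …
ICs: h(0) = 0, h′(0) = -1, h′′(0) = 0.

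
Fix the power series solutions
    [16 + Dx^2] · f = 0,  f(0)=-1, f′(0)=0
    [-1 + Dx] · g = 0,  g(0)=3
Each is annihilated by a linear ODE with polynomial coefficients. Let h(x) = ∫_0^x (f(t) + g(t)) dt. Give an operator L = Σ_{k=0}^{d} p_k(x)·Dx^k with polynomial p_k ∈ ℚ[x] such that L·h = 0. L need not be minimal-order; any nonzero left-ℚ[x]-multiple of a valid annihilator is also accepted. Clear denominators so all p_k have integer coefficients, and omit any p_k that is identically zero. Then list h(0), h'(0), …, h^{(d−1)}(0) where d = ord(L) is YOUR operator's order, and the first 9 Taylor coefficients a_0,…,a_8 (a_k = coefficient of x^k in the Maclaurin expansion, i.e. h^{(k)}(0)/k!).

f: a_k = -1, 0, 8, 0, -32/3, 0, 256/45, 0, -512/315, …
g: a_k = 3, 3, 3/2, 1/2, 1/8, 1/40, 1/240, 1/1680, 1/13440, …
Sum ⇒ L₀ = lclm(L_f,L_g) in ℚ(x)⟨Dx⟩.
h=∫₀ˣh₀: take L = L₀·Dx.
L = -16·Dx + 16·Dx^2 - Dx^3 + Dx^4  (order 4).
h: a_k = 0, 2, 3/2, 19/6, 1/8, -253/120, 1/240, 4099/5040, 1/13440, …
ICs: h(0) = 0, h′(0) = 2, h′′(0) = 3, h′′′(0) = 19.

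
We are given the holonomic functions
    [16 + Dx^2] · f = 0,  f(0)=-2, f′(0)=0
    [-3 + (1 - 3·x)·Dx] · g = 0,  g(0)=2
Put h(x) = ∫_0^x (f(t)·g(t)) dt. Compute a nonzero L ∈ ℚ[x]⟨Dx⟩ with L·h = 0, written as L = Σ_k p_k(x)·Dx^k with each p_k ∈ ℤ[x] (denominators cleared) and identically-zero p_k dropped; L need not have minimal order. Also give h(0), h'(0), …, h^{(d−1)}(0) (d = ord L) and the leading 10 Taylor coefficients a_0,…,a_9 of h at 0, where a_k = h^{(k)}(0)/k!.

f: a_k = -2, 0, 16, 0, -64/3, 0, 512/45, 0, -1024/315, 0, …
g: a_k = 2, 6, 18, 54, 162, 486, 1458, 4374, 13122, 39366, …
L₀ := L_f ⊗_s L_g (sym. prod.), ord ≤ 2.
Integrate: L := L₀·Dx.
L = (-16 + 48·x)·Dx + 6·Dx^2 + (-1 + 3·x)·Dx^3  (order 3).
h: a_k = 0, -4, -6, -4/3, -3, -236/15, -118/3, -30836/315, -7709/30, -1944716/2835, …
ICs: h(0) = 0, h′(0) = -4, h′′(0) = -12.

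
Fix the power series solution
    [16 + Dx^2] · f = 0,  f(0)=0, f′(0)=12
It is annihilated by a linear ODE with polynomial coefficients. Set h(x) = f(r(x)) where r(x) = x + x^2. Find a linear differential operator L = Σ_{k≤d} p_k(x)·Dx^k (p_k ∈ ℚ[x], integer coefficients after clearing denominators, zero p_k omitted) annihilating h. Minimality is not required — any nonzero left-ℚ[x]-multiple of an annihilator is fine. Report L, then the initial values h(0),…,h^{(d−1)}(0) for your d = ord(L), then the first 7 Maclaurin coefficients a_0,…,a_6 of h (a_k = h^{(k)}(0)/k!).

L = (16 + 96·x + 192·x^2 + 128·x^3) - 2·Dx + (1 + 2·x)·Dx^2  (order 2).
h: a_k = 0, 12, 12, -32, -96, -352/5, 96, …
ICs: h(0) = 0, h′(0) = 12.

f: a_k = 0, 12, 0, -32, 0, 128/5, 0, …
L₀ from L_f via x↦r, Dx↦r'^{-1}Dx.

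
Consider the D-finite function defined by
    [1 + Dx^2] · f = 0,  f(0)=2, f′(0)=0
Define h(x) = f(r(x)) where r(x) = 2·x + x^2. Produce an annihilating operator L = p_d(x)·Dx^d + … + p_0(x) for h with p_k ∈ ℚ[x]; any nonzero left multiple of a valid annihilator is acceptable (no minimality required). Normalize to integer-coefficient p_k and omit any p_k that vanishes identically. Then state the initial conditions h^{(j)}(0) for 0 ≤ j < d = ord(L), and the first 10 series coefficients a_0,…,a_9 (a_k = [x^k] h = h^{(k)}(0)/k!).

f: a_k = 2, 0, -1, 0, 1/12, 0, -1/360, 0, 1/20160, 0, …
h₀=f(r): pull back L_f along r ⇒ L₀.
L = (4 + 12·x + 12·x^2 + 4·x^3) - Dx + (1 + x)·Dx^2  (order 2).
h: a_k = 2, 0, -4, -4, 1/3, 8/3, 82/45, 2/15, -719/1260, -124/315, …
ICs: h(0) = 2, h′(0) = 0.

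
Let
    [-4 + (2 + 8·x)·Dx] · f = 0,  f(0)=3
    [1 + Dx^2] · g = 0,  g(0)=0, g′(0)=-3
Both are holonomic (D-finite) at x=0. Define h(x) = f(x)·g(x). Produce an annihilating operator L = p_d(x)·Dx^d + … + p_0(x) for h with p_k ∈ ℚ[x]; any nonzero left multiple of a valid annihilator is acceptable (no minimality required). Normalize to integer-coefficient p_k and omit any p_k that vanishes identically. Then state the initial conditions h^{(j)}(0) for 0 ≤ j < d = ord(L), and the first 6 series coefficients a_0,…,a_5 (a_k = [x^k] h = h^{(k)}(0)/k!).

f: a_k = 3, 6, -6, 12, -30, 84, …
g: a_k = 0, -3, 0, 1/2, 0, -1/40, …
h₀=f·g: eliminate ⇒ L₀, order ≤ 1·2.
L = (13 + 8·x + 16·x^2) + (-4 - 16·x)·Dx + (1 + 8·x + 16·x^2)·Dx^2  (order 2).
h: a_k = 0, -9, -18, 39/2, -33, 3477/40, …
ICs: h(0) = 0, h′(0) = -9.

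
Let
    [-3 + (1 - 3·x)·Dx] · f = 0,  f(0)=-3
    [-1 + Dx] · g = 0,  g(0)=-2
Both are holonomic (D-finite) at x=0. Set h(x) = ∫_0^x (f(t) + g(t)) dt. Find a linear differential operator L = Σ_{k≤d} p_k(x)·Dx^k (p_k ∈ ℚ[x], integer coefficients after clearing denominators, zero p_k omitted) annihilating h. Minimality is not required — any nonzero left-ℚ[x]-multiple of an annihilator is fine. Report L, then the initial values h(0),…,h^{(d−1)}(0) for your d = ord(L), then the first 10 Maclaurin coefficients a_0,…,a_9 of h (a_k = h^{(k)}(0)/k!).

L = (-15 - 9·x)·Dx + (17 + 6·x - 9·x^2)·Dx^2 + (-2 + 3·x + 9·x^2)·Dx^3  (order 3).
h: a_k = 0, -5, -11/2, -28/3, -61/3, -2917/60, -43741/360, -787321/2520, -16533721/20160, -396809281/181440, …
ICs: h(0) = 0, h′(0) = -5, h′′(0) = -11.

f: a_k = -3, -9, -27, -81, -243, -729, -2187, -6561, -19683, -59049, …
g: a_k = -2, -2, -1, -1/3, -1/12, -1/60, -1/360, -1/2520, -1/20160, -1/181440, …
Sum ⇒ L₀ = lclm(L_f,L_g) in ℚ(x)⟨Dx⟩.
∫: right-multiply L₀ by Dx.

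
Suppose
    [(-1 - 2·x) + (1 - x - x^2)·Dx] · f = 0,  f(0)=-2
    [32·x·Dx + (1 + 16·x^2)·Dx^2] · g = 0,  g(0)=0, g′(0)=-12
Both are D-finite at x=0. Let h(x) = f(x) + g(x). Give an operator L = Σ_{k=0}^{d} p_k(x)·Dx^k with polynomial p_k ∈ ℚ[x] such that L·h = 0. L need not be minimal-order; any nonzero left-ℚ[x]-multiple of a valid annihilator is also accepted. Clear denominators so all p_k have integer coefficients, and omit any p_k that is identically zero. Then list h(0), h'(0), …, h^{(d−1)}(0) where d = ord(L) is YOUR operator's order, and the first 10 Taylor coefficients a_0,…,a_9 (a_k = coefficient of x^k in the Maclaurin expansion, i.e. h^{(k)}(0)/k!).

f: a_k = -2, -2, -4, -6, -10, -16, -26, -42, -68, -110, …
g: a_k = 0, -12, 0, 64, 0, -3072/5, 0, 49152/7, 0, -262144/3, …
L₀ := lclm(L_f,L_g); ord L₀ ≤ 1+2.
L = (-64 + 256·x + 3904·x^2 + 6912·x^3 + 9696·x^4 + 1536·x^6)·Dx + (25 + 24·x - 542·x^2 + 780·x^3 + 6800·x^4 + 6560·x^5 + 768·x^6 + 1536·x^7)·Dx^2 + (-2 - 17·x - 62·x^2 - 202·x^3 - 445·x^4 + 1136·x^5 + 576·x^6 + 256·x^7 + 256·x^8)·Dx^3  (order 3).
h: a_k = -2, -14, -4, 58, -10, -3152/5, -26, 48858/7, -68, -262474/3, …
ICs: h(0) = -2, h′(0) = -14, h′′(0) = -8.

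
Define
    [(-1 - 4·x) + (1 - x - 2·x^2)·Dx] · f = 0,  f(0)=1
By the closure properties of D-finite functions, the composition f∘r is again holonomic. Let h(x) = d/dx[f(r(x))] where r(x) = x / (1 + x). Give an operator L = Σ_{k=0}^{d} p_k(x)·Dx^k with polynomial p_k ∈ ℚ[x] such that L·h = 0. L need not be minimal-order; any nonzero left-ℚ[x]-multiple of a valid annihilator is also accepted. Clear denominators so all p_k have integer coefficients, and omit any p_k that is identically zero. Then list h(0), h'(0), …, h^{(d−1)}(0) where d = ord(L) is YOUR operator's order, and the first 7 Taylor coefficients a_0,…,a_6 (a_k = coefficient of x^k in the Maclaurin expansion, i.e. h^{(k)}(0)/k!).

L = (4 + 12·x + 36·x^2 + 20·x^3) + (-1 - 7·x - 9·x^2 + 7·x^3 + 10·x^4)·Dx  (order 1).
h: a_k = 1, 4, 0, 16, -20, 72, -140, …
ICs: h(0) = 1.

f: a_k = 1, 1, 3, 5, 11, 21, 43, …
f∘r: x↦r, Dx↦Dx/r' in L_f ⇒ L₀.
Derive L from L₀ (diff closure).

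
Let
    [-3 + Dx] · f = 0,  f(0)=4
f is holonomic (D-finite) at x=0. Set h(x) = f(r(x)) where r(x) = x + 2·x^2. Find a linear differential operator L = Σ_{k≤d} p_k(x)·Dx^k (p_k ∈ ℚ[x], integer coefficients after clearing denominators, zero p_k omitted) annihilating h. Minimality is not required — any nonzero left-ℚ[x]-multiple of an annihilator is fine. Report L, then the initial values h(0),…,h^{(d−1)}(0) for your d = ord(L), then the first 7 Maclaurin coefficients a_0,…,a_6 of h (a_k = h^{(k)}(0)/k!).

L = (-3 - 12·x) + Dx  (order 1).
h: a_k = 4, 12, 42, 90, 387/2, 3321/10, 11061/20, …
ICs: h(0) = 4.

f: a_k = 4, 12, 18, 18, 27/2, 81/10, 81/20, …
Change of var in L_f (x↦r) gives L₀.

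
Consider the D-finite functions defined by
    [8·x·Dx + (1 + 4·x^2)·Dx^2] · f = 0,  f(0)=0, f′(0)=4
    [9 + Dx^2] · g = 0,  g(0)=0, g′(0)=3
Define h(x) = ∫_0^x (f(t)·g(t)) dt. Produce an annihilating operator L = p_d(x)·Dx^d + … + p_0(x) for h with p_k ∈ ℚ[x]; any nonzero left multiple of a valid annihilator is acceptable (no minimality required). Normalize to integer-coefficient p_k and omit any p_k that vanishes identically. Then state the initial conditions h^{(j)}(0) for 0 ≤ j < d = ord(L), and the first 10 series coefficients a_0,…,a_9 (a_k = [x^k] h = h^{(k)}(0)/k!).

f: a_k = 0, 4, 0, -16/3, 0, 64/5, 0, -256/7, 0, 1024/9, …
g: a_k = 0, 3, 0, -9/2, 0, 81/40, 0, -243/560, 0, 243/4480, …
f·g: L₀ = L_f ⊗_s L_g, ord ≤ 2·2.
h=∫h₀ ⇒ L = L₀·Dx.
L = (2925 + 31536·x^2 + 95904·x^4 + 186624·x^6 + 186624·x^8)·Dx + (2448·x + 20160·x^3 + 62208·x^5 + 82944·x^7)·Dx^2 + (442 + 5088·x^2 + 19008·x^4 + 41472·x^6 + 41472·x^8)·Dx^3 + (272·x + 2240·x^3 + 6912·x^5 + 9216·x^7)·Dx^4 + (13 + 176·x^2 + 928·x^4 + 2304·x^6 + 2304·x^8)·Dx^5  (order 5).
h: a_k = 0, 0, 0, 4, 0, -34/5, 0, 141/14, 0, -1199/60, …
ICs: h(0) = 0, h′(0) = 0, h′′(0) = 0, h′′′(0) = 24, h′′′′(0) = 0.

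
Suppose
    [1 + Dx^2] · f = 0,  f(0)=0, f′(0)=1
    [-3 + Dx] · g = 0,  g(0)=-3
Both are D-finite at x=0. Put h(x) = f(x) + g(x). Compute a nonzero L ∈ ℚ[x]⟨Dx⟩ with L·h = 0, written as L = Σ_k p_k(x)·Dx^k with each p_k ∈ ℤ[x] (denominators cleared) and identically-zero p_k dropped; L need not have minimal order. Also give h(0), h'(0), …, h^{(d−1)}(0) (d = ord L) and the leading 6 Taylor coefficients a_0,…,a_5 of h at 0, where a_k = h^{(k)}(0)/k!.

f: a_k = 0, 1, 0, -1/6, 0, 1/120, …
g: a_k = -3, -9, -27/2, -27/2, -81/8, -243/40, …
L₀ := lclm(L_f,L_g); ord L₀ ≤ 2+1.
L = -3 + Dx - 3·Dx^2 + Dx^3  (order 3).
h: a_k = -3, -8, -27/2, -41/3, -81/8, -91/15, …
ICs: h(0) = -3, h′(0) = -8, h′′(0) = -27.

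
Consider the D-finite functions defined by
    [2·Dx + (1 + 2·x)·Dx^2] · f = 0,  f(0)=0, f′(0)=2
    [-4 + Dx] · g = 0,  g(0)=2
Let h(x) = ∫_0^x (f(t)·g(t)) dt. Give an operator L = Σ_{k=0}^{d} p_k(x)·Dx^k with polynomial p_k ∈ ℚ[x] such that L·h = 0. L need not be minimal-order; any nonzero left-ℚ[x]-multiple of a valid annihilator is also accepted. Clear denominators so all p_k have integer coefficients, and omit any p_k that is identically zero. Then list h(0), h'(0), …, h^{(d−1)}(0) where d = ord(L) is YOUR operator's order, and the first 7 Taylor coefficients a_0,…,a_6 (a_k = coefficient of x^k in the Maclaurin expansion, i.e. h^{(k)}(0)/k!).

f: a_k = 0, 2, -2, 8/3, -4, 32/5, -32/3, …
g: a_k = 2, 8, 16, 64/3, 64/3, 256/15, 512/45, …
L₀ := L_f ⊗_s L_g (sym. prod.), ord ≤ 2.
∫: right-multiply L₀ by Dx.
L = (8 + 32·x)·Dx + (-6 - 16·x)·Dx^2 + (1 + 2·x)·Dx^3  (order 3).
h: a_k = 0, 0, 2, 4, 16/3, 24/5, 176/45, …
ICs: h(0) = 0, h′(0) = 0, h′′(0) = 4.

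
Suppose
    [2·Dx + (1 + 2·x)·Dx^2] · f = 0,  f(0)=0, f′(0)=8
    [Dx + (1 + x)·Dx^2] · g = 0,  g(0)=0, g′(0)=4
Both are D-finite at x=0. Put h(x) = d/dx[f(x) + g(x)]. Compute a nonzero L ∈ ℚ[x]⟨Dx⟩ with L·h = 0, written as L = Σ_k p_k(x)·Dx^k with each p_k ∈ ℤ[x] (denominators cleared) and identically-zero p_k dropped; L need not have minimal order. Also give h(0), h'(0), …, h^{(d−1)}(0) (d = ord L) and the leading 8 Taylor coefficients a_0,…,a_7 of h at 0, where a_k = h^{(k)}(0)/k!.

f: a_k = 0, 8, -8, 32/3, -16, 128/5, -128/3, 512/7, …
g: a_k = 0, 4, -2, 4/3, -1, 4/5, -2/3, 4/7, …
Sum ⇒ L₀ = lclm(L_f,L_g) in ℚ(x)⟨Dx⟩.
Derive L from L₀ (diff closure).
L = 4 + (6 + 8·x)·Dx + (1 + 3·x + 2·x^2)·Dx^2  (order 2).
h: a_k = 12, -20, 36, -68, 132, -260, 516, -1028, …
ICs: h(0) = 12, h′(0) = -20.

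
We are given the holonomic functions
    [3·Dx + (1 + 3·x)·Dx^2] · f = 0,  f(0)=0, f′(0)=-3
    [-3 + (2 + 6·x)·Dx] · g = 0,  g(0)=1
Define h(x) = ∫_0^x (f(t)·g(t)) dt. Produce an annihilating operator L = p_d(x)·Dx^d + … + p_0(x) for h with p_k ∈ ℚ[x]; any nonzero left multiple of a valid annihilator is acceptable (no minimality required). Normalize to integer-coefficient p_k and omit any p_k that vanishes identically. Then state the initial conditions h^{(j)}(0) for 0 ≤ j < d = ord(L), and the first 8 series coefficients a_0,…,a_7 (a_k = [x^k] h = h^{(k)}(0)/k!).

f: a_k = 0, -3, 9/2, -9, 81/4, -243/5, 243/2, -2187/7, …
g: a_k = 1, 3/2, -9/8, 27/16, -405/128, 1701/256, -15309/1024, 72171/2048, …
h₀=f·g: eliminate ⇒ L₀, order ≤ 2·1.
Integrate: L := L₀·Dx.
L = 9·Dx + (4 + 24·x + 36·x^2)·Dx^3  (order 3).
h: a_k = 0, 0, -3/2, 0, 9/32, -27/40, 1917/1280, -7533/2240, …
ICs: h(0) = 0, h′(0) = 0, h′′(0) = -3.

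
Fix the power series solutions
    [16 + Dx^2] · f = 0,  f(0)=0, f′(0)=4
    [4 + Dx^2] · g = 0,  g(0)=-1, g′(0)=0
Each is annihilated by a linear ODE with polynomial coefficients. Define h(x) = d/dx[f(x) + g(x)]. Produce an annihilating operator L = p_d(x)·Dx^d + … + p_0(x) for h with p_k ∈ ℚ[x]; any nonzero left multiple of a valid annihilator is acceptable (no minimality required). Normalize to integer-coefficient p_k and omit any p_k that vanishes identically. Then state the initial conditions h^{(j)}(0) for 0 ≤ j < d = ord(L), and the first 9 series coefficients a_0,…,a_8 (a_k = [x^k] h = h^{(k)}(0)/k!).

L = 64 + 20·Dx^2 + Dx^4  (order 4).
h: a_k = 4, 4, -32, -8/3, 128/3, 8/15, -1024/45, -16/315, 2048/315, …
ICs: h(0) = 4, h′(0) = 4, h′′(0) = -64, h′′′(0) = -16.

f: a_k = 0, 4, 0, -32/3, 0, 128/15, 0, -1024/315, 0, …
g: a_k = -1, 0, 2, 0, -2/3, 0, 4/45, 0, -2/315, …
Sum ⇒ L₀ = lclm(L_f,L_g) in ℚ(x)⟨Dx⟩.
Differentiate: ansatz ord ≤ ord L₀ ⇒ L.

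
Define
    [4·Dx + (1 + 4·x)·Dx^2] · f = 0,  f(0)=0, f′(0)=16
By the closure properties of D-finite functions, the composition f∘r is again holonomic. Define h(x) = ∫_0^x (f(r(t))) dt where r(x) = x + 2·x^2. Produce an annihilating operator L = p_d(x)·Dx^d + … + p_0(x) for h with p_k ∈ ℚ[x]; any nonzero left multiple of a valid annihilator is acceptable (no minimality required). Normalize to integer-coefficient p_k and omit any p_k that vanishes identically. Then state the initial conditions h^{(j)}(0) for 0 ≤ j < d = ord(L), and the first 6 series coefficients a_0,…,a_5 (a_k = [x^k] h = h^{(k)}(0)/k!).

L = (16·x + 32·x^2)·Dx^2 + (1 + 8·x + 24·x^2 + 32·x^3)·Dx^3  (order 3).
h: a_k = 0, 0, 8, 0, -32/3, 128/5, …
ICs: h(0) = 0, h′(0) = 0, h′′(0) = 16.

f: a_k = 0, 16, -32, 256/3, -256, 4096/5, …
Change of var in L_f (x↦r) gives L₀.
h=∫₀ˣh₀: take L = L₀·Dx.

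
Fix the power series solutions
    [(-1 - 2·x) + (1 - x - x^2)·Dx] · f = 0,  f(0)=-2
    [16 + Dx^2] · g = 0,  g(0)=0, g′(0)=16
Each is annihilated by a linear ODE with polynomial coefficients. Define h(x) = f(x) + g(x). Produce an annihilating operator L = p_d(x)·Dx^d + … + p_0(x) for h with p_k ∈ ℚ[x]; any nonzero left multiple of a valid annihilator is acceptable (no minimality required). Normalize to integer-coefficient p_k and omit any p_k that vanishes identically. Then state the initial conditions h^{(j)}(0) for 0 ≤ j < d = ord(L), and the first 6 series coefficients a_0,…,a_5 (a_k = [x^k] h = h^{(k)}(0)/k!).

L = (272 + 384·x - 352·x^2 + 192·x^3 + 640·x^4 + 256·x^5) + (-160 + 368·x + 32·x^2 - 544·x^3 + 48·x^4 + 384·x^5 + 128·x^6)·Dx + (17 + 24·x - 22·x^2 + 12·x^3 + 40·x^4 + 16·x^5)·Dx^2 + (-10 + 23·x + 2·x^2 - 34·x^3 + 3·x^4 + 24·x^5 + 8·x^6)·Dx^3  (order 3).
h: a_k = -2, 14, -4, -146/3, -10, 272/15, …
ICs: h(0) = -2, h′(0) = 14, h′′(0) = -8.

f: a_k = -2, -2, -4, -6, -10, -16, …
g: a_k = 0, 16, 0, -128/3, 0, 512/15, …
h₀=f+g: left-lcm gives L₀, ord ≤ 3.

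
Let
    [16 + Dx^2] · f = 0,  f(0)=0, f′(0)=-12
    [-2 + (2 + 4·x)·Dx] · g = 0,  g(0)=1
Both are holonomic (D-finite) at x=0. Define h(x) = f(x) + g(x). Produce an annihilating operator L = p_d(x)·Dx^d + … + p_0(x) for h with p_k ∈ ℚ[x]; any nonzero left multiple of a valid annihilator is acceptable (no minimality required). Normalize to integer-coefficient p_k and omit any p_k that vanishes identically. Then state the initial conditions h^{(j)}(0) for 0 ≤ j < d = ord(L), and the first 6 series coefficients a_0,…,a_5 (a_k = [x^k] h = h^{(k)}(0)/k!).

L = (-304 - 1024·x - 1024·x^2) + (240 + 1504·x + 3072·x^2 + 2048·x^3)·Dx + (-19 - 64·x - 64·x^2)·Dx^2 + (15 + 94·x + 192·x^2 + 128·x^3)·Dx^3  (order 3).
h: a_k = 1, -11, -1/2, 65/2, -5/8, -989/40, …
ICs: h(0) = 1, h′(0) = -11, h′′(0) = -1.

f: a_k = 0, -12, 0, 32, 0, -128/5, …
g: a_k = 1, 1, -1/2, 1/2, -5/8, 7/8, …
Sum ⇒ L₀ = lclm(L_f,L_g) in ℚ(x)⟨Dx⟩.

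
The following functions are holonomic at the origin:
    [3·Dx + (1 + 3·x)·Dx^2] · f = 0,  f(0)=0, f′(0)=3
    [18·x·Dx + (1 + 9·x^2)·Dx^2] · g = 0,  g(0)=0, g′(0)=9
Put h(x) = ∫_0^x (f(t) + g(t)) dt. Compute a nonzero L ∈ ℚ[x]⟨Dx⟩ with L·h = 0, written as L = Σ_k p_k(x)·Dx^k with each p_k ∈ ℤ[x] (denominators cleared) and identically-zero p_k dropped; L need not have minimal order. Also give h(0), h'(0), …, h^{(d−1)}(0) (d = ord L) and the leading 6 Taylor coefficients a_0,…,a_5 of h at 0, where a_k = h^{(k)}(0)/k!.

L = (-18 - 162·x + 486·x^2 + 486·x^3)·Dx^2 + (-12 - 36·x + 972·x^3 + 972·x^4)·Dx^3 + (-1 + 3·x + 18·x^2 + 54·x^3 + 243·x^4 + 243·x^5)·Dx^4  (order 4).
h: a_k = 0, 0, 6, -3/2, -9/2, -81/20, …
ICs: h(0) = 0, h′(0) = 0, h′′(0) = 12, h′′′(0) = -9.

f: a_k = 0, 3, -9/2, 9, -81/4, 243/5, …
g: a_k = 0, 9, 0, -27, 0, 729/5, …
L₀ := lclm(L_f,L_g); ord L₀ ≤ 2+2.
h=∫₀ˣh₀: take L = L₀·Dx.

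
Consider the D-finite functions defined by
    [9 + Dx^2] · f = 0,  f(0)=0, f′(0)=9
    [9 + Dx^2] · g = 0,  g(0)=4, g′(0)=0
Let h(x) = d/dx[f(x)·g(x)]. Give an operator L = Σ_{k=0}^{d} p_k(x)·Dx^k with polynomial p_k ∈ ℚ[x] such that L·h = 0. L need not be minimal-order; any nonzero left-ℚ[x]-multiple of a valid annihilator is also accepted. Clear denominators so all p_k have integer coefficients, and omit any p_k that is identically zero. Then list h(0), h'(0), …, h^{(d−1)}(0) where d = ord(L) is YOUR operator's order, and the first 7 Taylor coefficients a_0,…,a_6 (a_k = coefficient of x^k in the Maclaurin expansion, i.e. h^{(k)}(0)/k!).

L = 36 + Dx^2  (order 2).
h: a_k = 36, 0, -648, 0, 1944, 0, -11664/5, …
ICs: h(0) = 36, h′(0) = 0.

f: a_k = 0, 9, 0, -27/2, 0, 243/40, 0, …
g: a_k = 4, 0, -18, 0, 27/2, 0, -81/20, …
Product ⇒ symmetric product L₀, ord ≤ 4.
Derive L from L₀ (diff closure).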